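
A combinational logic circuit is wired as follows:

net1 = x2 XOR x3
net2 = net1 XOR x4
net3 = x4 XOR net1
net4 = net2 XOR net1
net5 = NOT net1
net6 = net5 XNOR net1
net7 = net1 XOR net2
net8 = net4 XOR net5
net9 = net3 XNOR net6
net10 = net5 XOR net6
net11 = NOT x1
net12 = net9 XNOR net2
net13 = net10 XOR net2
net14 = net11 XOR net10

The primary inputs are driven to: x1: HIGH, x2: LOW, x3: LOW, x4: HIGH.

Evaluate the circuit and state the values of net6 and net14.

net1 = x2 XOR x3 = LOW XOR LOW = LOW
net5 = NOT net1 = NOT LOW = HIGH
net6 = net5 XNOR net1 = HIGH XNOR LOW = LOW
net10 = net5 XOR net6 = HIGH XOR LOW = HIGH
net11 = NOT x1 = NOT HIGH = LOW
net14 = net11 XOR net10 = LOW XOR HIGH = HIGH

net6 = LOW, net14 = HIGH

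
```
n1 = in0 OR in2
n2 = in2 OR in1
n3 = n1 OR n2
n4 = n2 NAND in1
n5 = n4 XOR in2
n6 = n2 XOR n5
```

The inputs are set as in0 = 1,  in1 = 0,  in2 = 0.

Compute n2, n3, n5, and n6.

n2 = 0, n3 = 1, n5 = 1, n6 = 1

n1 = in0 OR in2 = 1 OR 0 = 1
n2 = in2 OR in1 = 0 OR 0 = 0
n3 = n1 OR n2 = 1 OR 0 = 1
n4 = n2 NAND in1 = 0 NAND 0 = 1
n5 = n4 XOR in2 = 1 XOR 0 = 1
n6 = n2 XOR n5 = 0 XOR 1 = 1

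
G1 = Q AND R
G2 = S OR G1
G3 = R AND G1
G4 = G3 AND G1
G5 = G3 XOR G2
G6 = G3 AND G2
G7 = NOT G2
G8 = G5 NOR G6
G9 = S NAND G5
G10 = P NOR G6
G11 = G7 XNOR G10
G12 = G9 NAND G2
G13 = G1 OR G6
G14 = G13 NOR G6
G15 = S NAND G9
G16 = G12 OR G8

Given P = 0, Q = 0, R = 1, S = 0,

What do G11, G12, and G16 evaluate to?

G1 = Q AND R = 0 AND 1 = 0
G2 = S OR G1 = 0 OR 0 = 0
G3 = R AND G1 = 1 AND 0 = 0
G5 = G3 XOR G2 = 0 XOR 0 = 0
G6 = G3 AND G2 = 0 AND 0 = 0
G7 = NOT G2 = NOT 0 = 1
G8 = G5 NOR G6 = 0 NOR 0 = 1
G9 = S NAND G5 = 0 NAND 0 = 1
G10 = P NOR G6 = 0 NOR 0 = 1
G11 = G7 XNOR G10 = 1 XNOR 1 = 1
G12 = G9 NAND G2 = 1 NAND 0 = 1
G16 = G12 OR G8 = 1 OR 1 = 1

G11 = 1; G12 = 1; G16 = 1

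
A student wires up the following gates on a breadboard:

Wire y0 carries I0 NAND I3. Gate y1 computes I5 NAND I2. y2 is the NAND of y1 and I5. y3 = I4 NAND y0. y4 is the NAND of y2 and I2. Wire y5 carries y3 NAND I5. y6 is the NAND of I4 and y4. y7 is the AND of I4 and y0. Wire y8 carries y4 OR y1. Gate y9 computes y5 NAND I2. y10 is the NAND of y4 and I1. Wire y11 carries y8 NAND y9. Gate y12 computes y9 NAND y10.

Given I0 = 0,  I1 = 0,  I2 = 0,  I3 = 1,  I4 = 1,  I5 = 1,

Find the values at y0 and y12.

y0 = 1, y12 = 0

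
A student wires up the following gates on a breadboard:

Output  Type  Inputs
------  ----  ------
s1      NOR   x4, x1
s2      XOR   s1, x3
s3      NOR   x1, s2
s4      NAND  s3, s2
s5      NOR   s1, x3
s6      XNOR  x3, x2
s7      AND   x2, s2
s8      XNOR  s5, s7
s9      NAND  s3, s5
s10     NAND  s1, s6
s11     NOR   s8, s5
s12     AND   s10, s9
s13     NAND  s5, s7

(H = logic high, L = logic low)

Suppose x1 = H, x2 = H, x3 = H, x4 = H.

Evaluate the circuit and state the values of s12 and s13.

s1 = x4 NOR x1 = H NOR H = L
s2 = s1 XOR x3 = L XOR H = H
s3 = x1 NOR s2 = H NOR H = L
s5 = s1 NOR x3 = L NOR H = L
s6 = x3 XNOR x2 = H XNOR H = H
s7 = x2 AND s2 = H AND H = H
s9 = s3 NAND s5 = L NAND L = H
s10 = s1 NAND s6 = L NAND H = H
s12 = s10 AND s9 = H AND H = H
s13 = s5 NAND s7 = L NAND H = H

s12 = H, s13 = H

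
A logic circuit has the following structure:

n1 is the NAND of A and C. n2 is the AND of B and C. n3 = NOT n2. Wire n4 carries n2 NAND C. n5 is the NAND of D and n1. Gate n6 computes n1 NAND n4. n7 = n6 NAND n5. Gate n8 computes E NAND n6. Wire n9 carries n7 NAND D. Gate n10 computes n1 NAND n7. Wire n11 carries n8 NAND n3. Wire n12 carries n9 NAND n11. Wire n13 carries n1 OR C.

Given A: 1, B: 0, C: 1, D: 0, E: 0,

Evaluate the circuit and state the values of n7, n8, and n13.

n1 = A NAND C = 1 NAND 1 = 0
n2 = B AND C = 0 AND 1 = 0
n4 = n2 NAND C = 0 NAND 1 = 1
n5 = D NAND n1 = 0 NAND 0 = 1
n6 = n1 NAND n4 = 0 NAND 1 = 1
n7 = n6 NAND n5 = 1 NAND 1 = 0
n8 = E NAND n6 = 0 NAND 1 = 1
n13 = n1 OR C = 0 OR 1 = 1

n7 = 0; n8 = 1; n13 = 1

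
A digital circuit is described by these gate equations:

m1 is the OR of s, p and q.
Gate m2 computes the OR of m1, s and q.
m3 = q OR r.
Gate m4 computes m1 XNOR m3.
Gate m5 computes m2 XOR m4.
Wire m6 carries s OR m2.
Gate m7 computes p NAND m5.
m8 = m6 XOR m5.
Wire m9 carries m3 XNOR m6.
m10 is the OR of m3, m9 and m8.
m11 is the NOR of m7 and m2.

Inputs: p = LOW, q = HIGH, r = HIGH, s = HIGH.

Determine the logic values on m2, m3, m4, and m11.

m2 = HIGH, m3 = HIGH, m4 = HIGH, m11 = LOW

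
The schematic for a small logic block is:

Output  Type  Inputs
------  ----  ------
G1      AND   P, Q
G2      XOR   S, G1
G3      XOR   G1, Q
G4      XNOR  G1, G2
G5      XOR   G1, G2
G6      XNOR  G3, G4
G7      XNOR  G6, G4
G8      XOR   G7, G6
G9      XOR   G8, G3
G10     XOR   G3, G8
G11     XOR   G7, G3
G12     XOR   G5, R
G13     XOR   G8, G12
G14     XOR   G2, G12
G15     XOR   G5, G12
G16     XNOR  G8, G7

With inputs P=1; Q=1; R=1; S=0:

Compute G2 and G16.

G1 = P AND Q = 1 AND 1 = 1
G2 = S XOR G1 = 0 XOR 1 = 1
G3 = G1 XOR Q = 1 XOR 1 = 0
G4 = G1 XNOR G2 = 1 XNOR 1 = 1
G6 = G3 XNOR G4 = 0 XNOR 1 = 0
G7 = G6 XNOR G4 = 0 XNOR 1 = 0
G8 = G7 XOR G6 = 0 XOR 0 = 0
G16 = G8 XNOR G7 = 0 XNOR 0 = 1

G2 = 1  G16 = 1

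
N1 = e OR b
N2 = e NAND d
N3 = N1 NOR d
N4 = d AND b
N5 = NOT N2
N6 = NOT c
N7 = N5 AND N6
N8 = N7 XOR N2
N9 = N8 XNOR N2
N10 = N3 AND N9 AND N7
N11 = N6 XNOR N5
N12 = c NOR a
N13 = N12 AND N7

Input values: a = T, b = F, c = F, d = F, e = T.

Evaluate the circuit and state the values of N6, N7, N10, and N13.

N6 = T, N7 = F, N10 = F, N13 = F

N1 = e OR b = T OR F = T
N2 = e NAND d = T NAND F = T
N3 = N1 NOR d = T NOR F = F
N5 = NOT N2 = NOT T = F
N6 = NOT c = NOT F = T
N7 = N5 AND N6 = F AND T = F
N8 = N7 XOR N2 = F XOR T = T
N9 = N8 XNOR N2 = T XNOR T = T
N10 = N3 AND N9 AND N7 = F AND T AND F = F
N12 = c NOR a = F NOR T = F
N13 = N12 AND N7 = F AND F = F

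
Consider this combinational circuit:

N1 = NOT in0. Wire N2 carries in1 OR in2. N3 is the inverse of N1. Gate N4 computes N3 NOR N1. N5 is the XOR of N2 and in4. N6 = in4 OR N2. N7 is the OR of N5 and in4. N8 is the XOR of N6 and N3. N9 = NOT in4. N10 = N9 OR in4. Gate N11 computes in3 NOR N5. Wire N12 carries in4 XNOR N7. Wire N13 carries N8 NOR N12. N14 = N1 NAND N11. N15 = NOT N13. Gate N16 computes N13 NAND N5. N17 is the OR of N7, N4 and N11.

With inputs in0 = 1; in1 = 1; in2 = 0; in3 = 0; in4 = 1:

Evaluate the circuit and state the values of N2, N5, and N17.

N1 = NOT in0 = NOT 1 = 0
N2 = in1 OR in2 = 1 OR 0 = 1
N3 = NOT N1 = NOT 0 = 1
N4 = N3 NOR N1 = 1 NOR 0 = 0
N5 = N2 XOR in4 = 1 XOR 1 = 0
N7 = N5 OR in4 = 0 OR 1 = 1
N11 = in3 NOR N5 = 0 NOR 0 = 1
N17 = N7 OR N4 OR N11 = 1 OR 0 OR 1 = 1

N2 = 1; N5 = 0; N17 = 1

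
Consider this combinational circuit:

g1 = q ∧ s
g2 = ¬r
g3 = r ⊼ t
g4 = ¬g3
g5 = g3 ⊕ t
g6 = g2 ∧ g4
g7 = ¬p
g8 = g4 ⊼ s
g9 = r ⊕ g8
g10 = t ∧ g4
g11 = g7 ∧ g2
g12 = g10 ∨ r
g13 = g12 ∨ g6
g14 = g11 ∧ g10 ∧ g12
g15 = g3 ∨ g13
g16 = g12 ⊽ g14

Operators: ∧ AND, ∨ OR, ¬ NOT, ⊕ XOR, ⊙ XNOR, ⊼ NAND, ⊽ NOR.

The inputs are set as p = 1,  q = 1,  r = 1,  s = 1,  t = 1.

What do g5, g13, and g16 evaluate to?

g5 = 1, g13 = 1, g16 = 0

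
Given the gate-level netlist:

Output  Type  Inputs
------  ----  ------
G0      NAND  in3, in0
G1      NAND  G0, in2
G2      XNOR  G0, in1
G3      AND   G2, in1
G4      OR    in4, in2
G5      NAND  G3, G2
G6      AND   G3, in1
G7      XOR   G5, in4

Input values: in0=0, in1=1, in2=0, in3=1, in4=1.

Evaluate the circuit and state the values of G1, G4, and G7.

G0 = in3 NAND in0 = 1 NAND 0 = 1
G1 = G0 NAND in2 = 1 NAND 0 = 1
G2 = G0 XNOR in1 = 1 XNOR 1 = 1
G3 = G2 AND in1 = 1 AND 1 = 1
G4 = in4 OR in2 = 1 OR 0 = 1
G5 = G3 NAND G2 = 1 NAND 1 = 0
G7 = G5 XOR in4 = 0 XOR 1 = 1

G1 = 1, G4 = 1, G7 = 1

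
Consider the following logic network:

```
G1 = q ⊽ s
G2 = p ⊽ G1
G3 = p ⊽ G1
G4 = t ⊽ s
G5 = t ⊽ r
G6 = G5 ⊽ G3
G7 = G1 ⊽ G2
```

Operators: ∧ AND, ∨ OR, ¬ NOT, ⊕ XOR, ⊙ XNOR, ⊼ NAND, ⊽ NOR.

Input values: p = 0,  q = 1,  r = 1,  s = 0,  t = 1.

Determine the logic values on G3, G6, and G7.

G3 = 1, G6 = 0, G7 = 0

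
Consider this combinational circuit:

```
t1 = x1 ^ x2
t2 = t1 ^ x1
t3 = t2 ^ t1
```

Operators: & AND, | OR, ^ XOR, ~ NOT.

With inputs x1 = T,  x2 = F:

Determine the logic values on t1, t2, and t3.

t1 = x1 XOR x2 = T XOR F = T
t2 = t1 XOR x1 = T XOR T = F
t3 = t2 XOR t1 = F XOR T = T

t1 = T, t2 = F, t3 = T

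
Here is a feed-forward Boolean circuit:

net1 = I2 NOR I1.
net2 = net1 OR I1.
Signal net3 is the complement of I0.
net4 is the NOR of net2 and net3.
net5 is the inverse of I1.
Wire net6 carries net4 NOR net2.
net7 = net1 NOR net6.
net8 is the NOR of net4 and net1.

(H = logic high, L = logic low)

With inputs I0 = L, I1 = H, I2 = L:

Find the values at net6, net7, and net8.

net6 = L  net7 = H  net8 = H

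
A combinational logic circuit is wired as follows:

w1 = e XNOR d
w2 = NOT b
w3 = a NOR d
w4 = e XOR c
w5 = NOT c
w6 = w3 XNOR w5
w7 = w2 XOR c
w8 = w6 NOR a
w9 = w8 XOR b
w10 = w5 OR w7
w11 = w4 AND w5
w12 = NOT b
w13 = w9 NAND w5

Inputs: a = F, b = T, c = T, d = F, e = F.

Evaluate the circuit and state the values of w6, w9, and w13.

w6 = F, w9 = F, w13 = T

w3 = a NOR d = F NOR F = T
w5 = NOT c = NOT T = F
w6 = w3 XNOR w5 = T XNOR F = F
w8 = w6 NOR a = F NOR F = T
w9 = w8 XOR b = T XOR T = F
w13 = w9 NAND w5 = F NAND F = T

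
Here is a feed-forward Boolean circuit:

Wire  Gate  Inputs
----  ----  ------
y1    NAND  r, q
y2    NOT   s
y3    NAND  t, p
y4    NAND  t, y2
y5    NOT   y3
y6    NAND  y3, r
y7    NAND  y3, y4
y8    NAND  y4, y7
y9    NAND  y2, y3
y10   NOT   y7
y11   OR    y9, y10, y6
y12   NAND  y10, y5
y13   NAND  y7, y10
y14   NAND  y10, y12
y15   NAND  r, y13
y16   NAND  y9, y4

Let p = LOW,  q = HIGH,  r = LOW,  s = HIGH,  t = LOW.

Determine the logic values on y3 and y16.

y3 = HIGH, y16 = LOW

y2 = NOT s = NOT HIGH = LOW
y3 = t NAND p = LOW NAND LOW = HIGH
y4 = t NAND y2 = LOW NAND LOW = HIGH
y9 = y2 NAND y3 = LOW NAND HIGH = HIGH
y16 = y9 NAND y4 = HIGH NAND HIGH = LOW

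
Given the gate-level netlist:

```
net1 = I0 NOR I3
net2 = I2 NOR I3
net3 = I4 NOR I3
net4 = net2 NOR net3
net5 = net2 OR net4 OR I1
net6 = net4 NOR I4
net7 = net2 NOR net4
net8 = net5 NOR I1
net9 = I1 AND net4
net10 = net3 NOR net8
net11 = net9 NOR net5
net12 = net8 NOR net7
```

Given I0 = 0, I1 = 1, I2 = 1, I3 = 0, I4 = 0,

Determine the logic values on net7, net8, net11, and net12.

net7 = 1; net8 = 0; net11 = 0; net12 = 0

net2 = I2 NOR I3 = 1 NOR 0 = 0
net3 = I4 NOR I3 = 0 NOR 0 = 1
net4 = net2 NOR net3 = 0 NOR 1 = 0
net5 = net2 OR net4 OR I1 = 0 OR 0 OR 1 = 1
net7 = net2 NOR net4 = 0 NOR 0 = 1
net8 = net5 NOR I1 = 1 NOR 1 = 0
net9 = I1 AND net4 = 1 AND 0 = 0
net11 = net9 NOR net5 = 0 NOR 1 = 0
net12 = net8 NOR net7 = 0 NOR 1 = 0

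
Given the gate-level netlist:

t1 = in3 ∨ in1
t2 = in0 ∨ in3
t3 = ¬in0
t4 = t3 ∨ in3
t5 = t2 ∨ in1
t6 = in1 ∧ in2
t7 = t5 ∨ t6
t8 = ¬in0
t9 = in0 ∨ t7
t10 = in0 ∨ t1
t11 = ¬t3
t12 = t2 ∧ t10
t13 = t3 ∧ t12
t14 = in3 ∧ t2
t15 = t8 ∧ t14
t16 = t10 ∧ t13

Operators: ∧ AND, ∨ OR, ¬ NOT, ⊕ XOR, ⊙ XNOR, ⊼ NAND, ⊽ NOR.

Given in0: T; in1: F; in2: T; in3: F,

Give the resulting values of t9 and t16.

t1 = in3 OR in1 = F OR F = F
t2 = in0 OR in3 = T OR F = T
t3 = NOT in0 = NOT T = F
t5 = t2 OR in1 = T OR F = T
t6 = in1 AND in2 = F AND T = F
t7 = t5 OR t6 = T OR F = T
t9 = in0 OR t7 = T OR T = T
t10 = in0 OR t1 = T OR F = T
t12 = t2 AND t10 = T AND T = T
t13 = t3 AND t12 = F AND T = F
t16 = t10 AND t13 = T AND F = F

t9 = T, t16 = F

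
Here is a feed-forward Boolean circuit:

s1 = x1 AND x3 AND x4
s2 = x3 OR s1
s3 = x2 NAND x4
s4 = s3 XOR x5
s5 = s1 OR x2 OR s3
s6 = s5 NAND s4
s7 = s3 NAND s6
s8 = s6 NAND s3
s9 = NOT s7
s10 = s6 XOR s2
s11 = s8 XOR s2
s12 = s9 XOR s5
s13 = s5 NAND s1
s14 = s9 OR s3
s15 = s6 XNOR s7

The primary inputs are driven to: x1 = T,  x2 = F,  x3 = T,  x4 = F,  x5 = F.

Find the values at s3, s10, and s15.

s3 = T; s10 = T; s15 = F

s1 = x1 AND x3 AND x4 = T AND T AND F = F
s2 = x3 OR s1 = T OR F = T
s3 = x2 NAND x4 = F NAND F = T
s4 = s3 XOR x5 = T XOR F = T
s5 = s1 OR x2 OR s3 = F OR F OR T = T
s6 = s5 NAND s4 = T NAND T = F
s7 = s3 NAND s6 = T NAND F = T
s10 = s6 XOR s2 = F XOR T = T
s15 = s6 XNOR s7 = F XNOR T = F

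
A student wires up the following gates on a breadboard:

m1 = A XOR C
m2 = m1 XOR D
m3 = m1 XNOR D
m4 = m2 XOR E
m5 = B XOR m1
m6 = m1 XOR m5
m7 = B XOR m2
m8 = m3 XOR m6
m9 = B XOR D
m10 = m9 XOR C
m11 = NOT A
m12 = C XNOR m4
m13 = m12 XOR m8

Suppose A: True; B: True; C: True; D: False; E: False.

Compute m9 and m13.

m9 = True  m13 = False

m1 = A XOR C = True XOR True = False
m2 = m1 XOR D = False XOR False = False
m3 = m1 XNOR D = False XNOR False = True
m4 = m2 XOR E = False XOR False = False
m5 = B XOR m1 = True XOR False = True
m6 = m1 XOR m5 = False XOR True = True
m8 = m3 XOR m6 = True XOR True = False
m9 = B XOR D = True XOR False = True
m12 = C XNOR m4 = True XNOR False = False
m13 = m12 XOR m8 = False XOR False = False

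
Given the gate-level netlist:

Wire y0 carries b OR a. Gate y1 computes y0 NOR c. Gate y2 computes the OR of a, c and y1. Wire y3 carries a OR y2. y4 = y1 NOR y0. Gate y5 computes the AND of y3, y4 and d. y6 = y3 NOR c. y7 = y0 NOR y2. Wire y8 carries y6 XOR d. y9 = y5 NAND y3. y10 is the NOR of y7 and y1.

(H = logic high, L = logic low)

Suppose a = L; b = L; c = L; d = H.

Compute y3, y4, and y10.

y3 = H; y4 = L; y10 = L

y0 = b OR a = L OR L = L
y1 = y0 NOR c = L NOR L = H
y2 = a OR c OR y1 = L OR L OR H = H
y3 = a OR y2 = L OR H = H
y4 = y1 NOR y0 = H NOR L = L
y7 = y0 NOR y2 = L NOR H = L
y10 = y7 NOR y1 = L NOR H = L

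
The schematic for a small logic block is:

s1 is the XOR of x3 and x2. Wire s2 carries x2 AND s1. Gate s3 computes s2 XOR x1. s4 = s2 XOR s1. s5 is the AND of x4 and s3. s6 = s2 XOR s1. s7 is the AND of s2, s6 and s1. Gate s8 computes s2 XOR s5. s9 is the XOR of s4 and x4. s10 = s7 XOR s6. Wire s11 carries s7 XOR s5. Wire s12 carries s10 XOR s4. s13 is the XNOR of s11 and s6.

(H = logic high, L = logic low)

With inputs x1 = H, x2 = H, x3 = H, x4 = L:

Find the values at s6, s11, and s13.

s1 = x3 XOR x2 = H XOR H = L
s2 = x2 AND s1 = H AND L = L
s3 = s2 XOR x1 = L XOR H = H
s5 = x4 AND s3 = L AND H = L
s6 = s2 XOR s1 = L XOR L = L
s7 = s2 AND s6 AND s1 = L AND L AND L = L
s11 = s7 XOR s5 = L XOR L = L
s13 = s11 XNOR s6 = L XNOR L = H

s6 = L, s11 = L, s13 = H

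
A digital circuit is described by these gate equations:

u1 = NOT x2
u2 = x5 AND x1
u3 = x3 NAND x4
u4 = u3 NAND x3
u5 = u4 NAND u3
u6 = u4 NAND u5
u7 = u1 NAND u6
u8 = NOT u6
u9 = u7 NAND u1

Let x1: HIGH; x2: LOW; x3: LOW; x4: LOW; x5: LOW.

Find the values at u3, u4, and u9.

u3 = HIGH, u4 = HIGH, u9 = HIGH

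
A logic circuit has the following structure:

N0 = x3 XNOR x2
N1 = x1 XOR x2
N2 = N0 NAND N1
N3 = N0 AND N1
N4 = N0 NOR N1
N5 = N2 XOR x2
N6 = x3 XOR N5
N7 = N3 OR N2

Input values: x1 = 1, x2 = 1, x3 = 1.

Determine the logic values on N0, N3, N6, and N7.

N0 = 1; N3 = 0; N6 = 1; N7 = 1

N0 = x3 XNOR x2 = 1 XNOR 1 = 1
N1 = x1 XOR x2 = 1 XOR 1 = 0
N2 = N0 NAND N1 = 1 NAND 0 = 1
N3 = N0 AND N1 = 1 AND 0 = 0
N5 = N2 XOR x2 = 1 XOR 1 = 0
N6 = x3 XOR N5 = 1 XOR 0 = 1
N7 = N3 OR N2 = 0 OR 1 = 1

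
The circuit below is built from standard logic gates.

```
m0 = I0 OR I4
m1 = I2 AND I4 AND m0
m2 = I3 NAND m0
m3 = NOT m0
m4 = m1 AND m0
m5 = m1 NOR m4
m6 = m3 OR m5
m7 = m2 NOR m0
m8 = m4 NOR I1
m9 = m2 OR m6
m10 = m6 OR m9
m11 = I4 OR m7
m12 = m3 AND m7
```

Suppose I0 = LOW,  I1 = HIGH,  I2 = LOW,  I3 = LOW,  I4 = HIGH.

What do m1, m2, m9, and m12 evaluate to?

m0 = I0 OR I4 = LOW OR HIGH = HIGH
m1 = I2 AND I4 AND m0 = LOW AND HIGH AND HIGH = LOW
m2 = I3 NAND m0 = LOW NAND HIGH = HIGH
m3 = NOT m0 = NOT HIGH = LOW
m4 = m1 AND m0 = LOW AND HIGH = LOW
m5 = m1 NOR m4 = LOW NOR LOW = HIGH
m6 = m3 OR m5 = LOW OR HIGH = HIGH
m7 = m2 NOR m0 = HIGH NOR HIGH = LOW
m9 = m2 OR m6 = HIGH OR HIGH = HIGH
m12 = m3 AND m7 = LOW AND LOW = LOW

m1 = LOW  m2 = HIGH  m9 = HIGH  m12 = LOW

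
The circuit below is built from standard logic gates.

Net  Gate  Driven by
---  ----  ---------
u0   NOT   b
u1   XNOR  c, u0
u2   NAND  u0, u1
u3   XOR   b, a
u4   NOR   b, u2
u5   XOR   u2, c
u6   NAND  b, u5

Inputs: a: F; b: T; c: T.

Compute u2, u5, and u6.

u0 = NOT b = NOT T = F
u1 = c XNOR u0 = T XNOR F = F
u2 = u0 NAND u1 = F NAND F = T
u5 = u2 XOR c = T XOR T = F
u6 = b NAND u5 = T NAND F = T

u2 = T  u5 = F  u6 = T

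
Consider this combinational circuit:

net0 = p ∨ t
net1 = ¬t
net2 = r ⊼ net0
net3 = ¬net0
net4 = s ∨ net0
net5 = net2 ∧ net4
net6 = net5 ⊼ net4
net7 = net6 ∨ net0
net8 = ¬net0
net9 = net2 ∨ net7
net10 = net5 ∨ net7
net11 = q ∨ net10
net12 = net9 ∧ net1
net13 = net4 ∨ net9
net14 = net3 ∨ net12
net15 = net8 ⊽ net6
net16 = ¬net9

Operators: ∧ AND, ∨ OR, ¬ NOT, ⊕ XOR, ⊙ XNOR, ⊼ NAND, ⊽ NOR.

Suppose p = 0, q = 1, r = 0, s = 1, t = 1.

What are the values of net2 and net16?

net2 = 1; net16 = 0

net0 = p OR t = 0 OR 1 = 1
net2 = r NAND net0 = 0 NAND 1 = 1
net4 = s OR net0 = 1 OR 1 = 1
net5 = net2 AND net4 = 1 AND 1 = 1
net6 = net5 NAND net4 = 1 NAND 1 = 0
net7 = net6 OR net0 = 0 OR 1 = 1
net9 = net2 OR net7 = 1 OR 1 = 1
net16 = NOT net9 = NOT 1 = 0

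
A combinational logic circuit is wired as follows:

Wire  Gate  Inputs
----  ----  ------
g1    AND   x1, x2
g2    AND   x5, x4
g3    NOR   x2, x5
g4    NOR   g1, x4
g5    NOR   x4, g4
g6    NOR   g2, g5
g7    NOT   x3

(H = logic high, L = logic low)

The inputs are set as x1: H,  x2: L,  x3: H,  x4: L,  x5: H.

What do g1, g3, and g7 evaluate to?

g1 = x1 AND x2 = H AND L = L
g3 = x2 NOR x5 = L NOR H = L
g7 = NOT x3 = NOT H = L

g1 = L  g3 = L  g7 = L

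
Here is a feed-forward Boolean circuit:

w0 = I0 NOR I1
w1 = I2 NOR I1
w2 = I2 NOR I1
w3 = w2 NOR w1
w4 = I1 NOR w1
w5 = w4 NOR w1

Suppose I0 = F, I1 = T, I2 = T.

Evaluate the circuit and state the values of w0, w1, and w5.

w0 = F, w1 = F, w5 = T

w0 = I0 NOR I1 = F NOR T = F
w1 = I2 NOR I1 = T NOR T = F
w4 = I1 NOR w1 = T NOR F = F
w5 = w4 NOR w1 = F NOR F = T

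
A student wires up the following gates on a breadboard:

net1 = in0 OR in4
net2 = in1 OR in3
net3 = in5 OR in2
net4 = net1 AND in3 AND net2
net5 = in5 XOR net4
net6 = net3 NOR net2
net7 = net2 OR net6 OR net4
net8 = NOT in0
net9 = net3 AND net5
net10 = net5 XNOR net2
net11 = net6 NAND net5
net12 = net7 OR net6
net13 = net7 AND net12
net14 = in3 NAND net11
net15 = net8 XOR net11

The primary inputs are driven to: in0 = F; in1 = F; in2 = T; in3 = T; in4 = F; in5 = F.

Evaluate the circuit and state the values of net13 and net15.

net13 = T  net15 = F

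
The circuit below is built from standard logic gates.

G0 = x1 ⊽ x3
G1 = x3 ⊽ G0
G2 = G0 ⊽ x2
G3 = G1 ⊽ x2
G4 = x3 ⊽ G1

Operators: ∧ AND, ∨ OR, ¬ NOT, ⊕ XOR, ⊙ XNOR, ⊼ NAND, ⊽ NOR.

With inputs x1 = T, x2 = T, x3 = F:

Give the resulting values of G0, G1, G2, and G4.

G0 = x1 NOR x3 = T NOR F = F
G1 = x3 NOR G0 = F NOR F = T
G2 = G0 NOR x2 = F NOR T = F
G4 = x3 NOR G1 = F NOR T = F

G0 = F, G1 = T, G2 = F, G4 = F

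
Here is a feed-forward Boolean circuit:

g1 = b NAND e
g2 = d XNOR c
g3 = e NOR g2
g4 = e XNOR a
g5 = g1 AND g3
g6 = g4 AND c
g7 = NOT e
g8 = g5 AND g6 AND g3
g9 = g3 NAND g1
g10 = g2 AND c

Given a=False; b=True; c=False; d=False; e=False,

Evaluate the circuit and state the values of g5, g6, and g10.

g1 = b NAND e = True NAND False = True
g2 = d XNOR c = False XNOR False = True
g3 = e NOR g2 = False NOR True = False
g4 = e XNOR a = False XNOR False = True
g5 = g1 AND g3 = True AND False = False
g6 = g4 AND c = True AND False = False
g10 = g2 AND c = True AND False = False

g5 = False  g6 = False  g10 = False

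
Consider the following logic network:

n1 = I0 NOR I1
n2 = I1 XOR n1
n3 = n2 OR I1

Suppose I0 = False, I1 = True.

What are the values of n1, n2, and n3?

n1 = I0 NOR I1 = False NOR True = False
n2 = I1 XOR n1 = True XOR False = True
n3 = n2 OR I1 = True OR True = True

n1 = False, n2 = True, n3 = True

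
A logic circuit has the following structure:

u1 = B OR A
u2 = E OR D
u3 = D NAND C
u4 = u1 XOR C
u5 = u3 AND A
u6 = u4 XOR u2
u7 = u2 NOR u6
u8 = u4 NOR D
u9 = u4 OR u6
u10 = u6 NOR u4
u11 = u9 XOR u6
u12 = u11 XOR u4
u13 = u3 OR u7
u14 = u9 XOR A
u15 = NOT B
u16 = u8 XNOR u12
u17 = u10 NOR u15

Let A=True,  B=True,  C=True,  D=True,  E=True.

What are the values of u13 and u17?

u13 = False, u17 = True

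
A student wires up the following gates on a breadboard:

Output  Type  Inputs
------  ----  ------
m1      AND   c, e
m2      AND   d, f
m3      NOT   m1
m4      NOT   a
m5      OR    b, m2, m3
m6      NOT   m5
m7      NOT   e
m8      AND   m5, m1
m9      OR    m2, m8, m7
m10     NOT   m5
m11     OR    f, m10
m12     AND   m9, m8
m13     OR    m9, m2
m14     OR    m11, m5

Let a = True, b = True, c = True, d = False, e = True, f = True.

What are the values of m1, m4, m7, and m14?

m1 = True; m4 = False; m7 = False; m14 = True

m1 = c AND e = True AND True = True
m2 = d AND f = False AND True = False
m3 = NOT m1 = NOT True = False
m4 = NOT a = NOT True = False
m5 = b OR m2 OR m3 = True OR False OR False = True
m7 = NOT e = NOT True = False
m10 = NOT m5 = NOT True = False
m11 = f OR m10 = True OR False = True
m14 = m11 OR m5 = True OR True = True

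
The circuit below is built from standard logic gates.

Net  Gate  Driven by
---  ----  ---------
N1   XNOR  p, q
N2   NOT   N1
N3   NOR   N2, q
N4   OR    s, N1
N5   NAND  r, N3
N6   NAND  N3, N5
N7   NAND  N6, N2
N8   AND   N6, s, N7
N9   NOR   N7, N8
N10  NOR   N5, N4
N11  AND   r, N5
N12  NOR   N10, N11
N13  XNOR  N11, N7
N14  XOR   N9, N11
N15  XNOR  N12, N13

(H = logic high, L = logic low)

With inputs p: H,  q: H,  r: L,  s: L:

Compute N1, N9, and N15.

N1 = H, N9 = L, N15 = L

N1 = p XNOR q = H XNOR H = H
N2 = NOT N1 = NOT H = L
N3 = N2 NOR q = L NOR H = L
N4 = s OR N1 = L OR H = H
N5 = r NAND N3 = L NAND L = H
N6 = N3 NAND N5 = L NAND H = H
N7 = N6 NAND N2 = H NAND L = H
N8 = N6 AND s AND N7 = H AND L AND H = L
N9 = N7 NOR N8 = H NOR L = L
N10 = N5 NOR N4 = H NOR H = L
N11 = r AND N5 = L AND H = L
N12 = N10 NOR N11 = L NOR L = H
N13 = N11 XNOR N7 = L XNOR H = L
N15 = N12 XNOR N13 = H XNOR L = L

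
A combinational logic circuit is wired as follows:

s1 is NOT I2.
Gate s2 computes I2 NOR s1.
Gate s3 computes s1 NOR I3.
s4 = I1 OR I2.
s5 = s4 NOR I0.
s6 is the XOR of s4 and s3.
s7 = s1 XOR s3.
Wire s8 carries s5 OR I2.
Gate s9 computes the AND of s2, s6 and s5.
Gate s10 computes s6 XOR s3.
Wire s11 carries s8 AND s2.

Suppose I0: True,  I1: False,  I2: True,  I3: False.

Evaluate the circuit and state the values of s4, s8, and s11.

s1 = NOT I2 = NOT True = False
s2 = I2 NOR s1 = True NOR False = False
s4 = I1 OR I2 = False OR True = True
s5 = s4 NOR I0 = True NOR True = False
s8 = s5 OR I2 = False OR True = True
s11 = s8 AND s2 = True AND False = False

s4 = True; s8 = True; s11 = False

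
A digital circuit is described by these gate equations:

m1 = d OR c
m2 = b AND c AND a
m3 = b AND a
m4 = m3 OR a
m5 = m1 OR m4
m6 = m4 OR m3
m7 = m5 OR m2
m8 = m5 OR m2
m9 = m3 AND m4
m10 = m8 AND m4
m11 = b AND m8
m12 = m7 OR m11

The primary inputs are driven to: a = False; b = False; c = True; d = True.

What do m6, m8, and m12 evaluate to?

m6 = False, m8 = True, m12 = True

m1 = d OR c = True OR True = True
m2 = b AND c AND a = False AND True AND False = False
m3 = b AND a = False AND False = False
m4 = m3 OR a = False OR False = False
m5 = m1 OR m4 = True OR False = True
m6 = m4 OR m3 = False OR False = False
m7 = m5 OR m2 = True OR False = True
m8 = m5 OR m2 = True OR False = True
m11 = b AND m8 = False AND True = False
m12 = m7 OR m11 = True OR False = True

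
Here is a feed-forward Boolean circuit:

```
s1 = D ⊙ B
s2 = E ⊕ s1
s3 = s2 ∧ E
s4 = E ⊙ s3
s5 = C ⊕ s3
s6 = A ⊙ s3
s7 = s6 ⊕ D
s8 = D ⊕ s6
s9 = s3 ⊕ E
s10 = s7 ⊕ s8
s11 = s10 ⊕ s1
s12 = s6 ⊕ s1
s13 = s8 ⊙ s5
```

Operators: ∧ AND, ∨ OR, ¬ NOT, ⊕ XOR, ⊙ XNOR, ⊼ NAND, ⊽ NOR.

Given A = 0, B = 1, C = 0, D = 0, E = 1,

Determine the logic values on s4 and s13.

s1 = D XNOR B = 0 XNOR 1 = 0
s2 = E XOR s1 = 1 XOR 0 = 1
s3 = s2 AND E = 1 AND 1 = 1
s4 = E XNOR s3 = 1 XNOR 1 = 1
s5 = C XOR s3 = 0 XOR 1 = 1
s6 = A XNOR s3 = 0 XNOR 1 = 0
s8 = D XOR s6 = 0 XOR 0 = 0
s13 = s8 XNOR s5 = 0 XNOR 1 = 0

s4 = 1; s13 = 0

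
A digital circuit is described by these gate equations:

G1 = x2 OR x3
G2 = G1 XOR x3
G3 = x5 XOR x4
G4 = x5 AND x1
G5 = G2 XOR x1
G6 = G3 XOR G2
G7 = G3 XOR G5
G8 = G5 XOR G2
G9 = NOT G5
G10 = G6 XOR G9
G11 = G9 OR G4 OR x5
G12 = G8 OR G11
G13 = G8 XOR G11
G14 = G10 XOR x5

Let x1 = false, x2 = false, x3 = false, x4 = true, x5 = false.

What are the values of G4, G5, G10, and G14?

G1 = x2 OR x3 = false OR false = false
G2 = G1 XOR x3 = false XOR false = false
G3 = x5 XOR x4 = false XOR true = true
G4 = x5 AND x1 = false AND false = false
G5 = G2 XOR x1 = false XOR false = false
G6 = G3 XOR G2 = true XOR false = true
G9 = NOT G5 = NOT false = true
G10 = G6 XOR G9 = true XOR true = false
G14 = G10 XOR x5 = false XOR false = false

G4 = false; G5 = false; G10 = false; G14 = false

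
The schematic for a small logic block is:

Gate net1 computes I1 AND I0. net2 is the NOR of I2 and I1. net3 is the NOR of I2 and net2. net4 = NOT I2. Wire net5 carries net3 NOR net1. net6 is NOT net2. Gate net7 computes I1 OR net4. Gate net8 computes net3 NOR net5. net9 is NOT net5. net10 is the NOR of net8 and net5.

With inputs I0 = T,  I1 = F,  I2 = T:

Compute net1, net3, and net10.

net1 = I1 AND I0 = F AND T = F
net2 = I2 NOR I1 = T NOR F = F
net3 = I2 NOR net2 = T NOR F = F
net5 = net3 NOR net1 = F NOR F = T
net8 = net3 NOR net5 = F NOR T = F
net10 = net8 NOR net5 = F NOR T = F

net1 = F; net3 = F; net10 = F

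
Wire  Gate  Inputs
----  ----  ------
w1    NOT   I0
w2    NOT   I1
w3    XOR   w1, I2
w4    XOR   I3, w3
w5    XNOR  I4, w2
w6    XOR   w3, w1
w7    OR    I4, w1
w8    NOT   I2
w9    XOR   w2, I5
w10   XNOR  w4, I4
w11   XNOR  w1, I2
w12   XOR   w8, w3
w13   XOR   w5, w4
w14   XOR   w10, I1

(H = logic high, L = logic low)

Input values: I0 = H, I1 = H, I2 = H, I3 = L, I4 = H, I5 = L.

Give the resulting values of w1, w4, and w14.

w1 = L  w4 = H  w14 = L

w1 = NOT I0 = NOT H = L
w3 = w1 XOR I2 = L XOR H = H
w4 = I3 XOR w3 = L XOR H = H
w10 = w4 XNOR I4 = H XNOR H = H
w14 = w10 XOR I1 = H XOR H = L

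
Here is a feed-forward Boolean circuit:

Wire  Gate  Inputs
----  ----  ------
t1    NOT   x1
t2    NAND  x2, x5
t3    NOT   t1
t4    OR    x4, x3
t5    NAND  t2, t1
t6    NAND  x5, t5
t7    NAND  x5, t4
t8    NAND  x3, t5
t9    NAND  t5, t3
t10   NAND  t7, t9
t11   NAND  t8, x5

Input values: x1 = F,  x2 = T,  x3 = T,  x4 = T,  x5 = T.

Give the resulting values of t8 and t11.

t1 = NOT x1 = NOT F = T
t2 = x2 NAND x5 = T NAND T = F
t5 = t2 NAND t1 = F NAND T = T
t8 = x3 NAND t5 = T NAND T = F
t11 = t8 NAND x5 = F NAND T = T

t8 = F  t11 = T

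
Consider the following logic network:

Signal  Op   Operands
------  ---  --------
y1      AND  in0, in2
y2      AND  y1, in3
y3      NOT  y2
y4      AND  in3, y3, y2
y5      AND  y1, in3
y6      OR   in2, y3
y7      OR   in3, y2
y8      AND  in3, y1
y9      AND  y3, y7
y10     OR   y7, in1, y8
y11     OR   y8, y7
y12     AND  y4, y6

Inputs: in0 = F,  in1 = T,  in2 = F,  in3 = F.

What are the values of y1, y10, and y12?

y1 = F  y10 = T  y12 = F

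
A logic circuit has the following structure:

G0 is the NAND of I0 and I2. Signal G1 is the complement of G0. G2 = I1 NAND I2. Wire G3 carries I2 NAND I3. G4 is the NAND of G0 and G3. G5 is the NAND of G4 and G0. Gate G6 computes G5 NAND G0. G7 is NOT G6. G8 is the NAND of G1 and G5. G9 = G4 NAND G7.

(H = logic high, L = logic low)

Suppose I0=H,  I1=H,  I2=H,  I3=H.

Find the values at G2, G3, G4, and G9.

G2 = L, G3 = L, G4 = H, G9 = H

G0 = I0 NAND I2 = H NAND H = L
G2 = I1 NAND I2 = H NAND H = L
G3 = I2 NAND I3 = H NAND H = L
G4 = G0 NAND G3 = L NAND L = H
G5 = G4 NAND G0 = H NAND L = H
G6 = G5 NAND G0 = H NAND L = H
G7 = NOT G6 = NOT H = L
G9 = G4 NAND G7 = H NAND L = H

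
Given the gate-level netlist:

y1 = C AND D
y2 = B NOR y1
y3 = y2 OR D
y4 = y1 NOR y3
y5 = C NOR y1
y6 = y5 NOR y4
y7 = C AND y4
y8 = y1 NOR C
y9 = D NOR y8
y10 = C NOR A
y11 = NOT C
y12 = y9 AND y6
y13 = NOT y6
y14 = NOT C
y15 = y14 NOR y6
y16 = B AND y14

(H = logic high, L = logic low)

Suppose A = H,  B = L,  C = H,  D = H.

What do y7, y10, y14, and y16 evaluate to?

y7 = L  y10 = L  y14 = L  y16 = L

y1 = C AND D = H AND H = H
y2 = B NOR y1 = L NOR H = L
y3 = y2 OR D = L OR H = H
y4 = y1 NOR y3 = H NOR H = L
y7 = C AND y4 = H AND L = L
y10 = C NOR A = H NOR H = L
y14 = NOT C = NOT H = L
y16 = B AND y14 = L AND L = L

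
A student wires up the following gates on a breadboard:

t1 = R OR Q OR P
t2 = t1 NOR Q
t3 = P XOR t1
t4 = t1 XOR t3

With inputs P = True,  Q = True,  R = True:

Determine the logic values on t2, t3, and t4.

t1 = R OR Q OR P = True OR True OR True = True
t2 = t1 NOR Q = True NOR True = False
t3 = P XOR t1 = True XOR True = False
t4 = t1 XOR t3 = True XOR False = True

t2 = False; t3 = False; t4 = True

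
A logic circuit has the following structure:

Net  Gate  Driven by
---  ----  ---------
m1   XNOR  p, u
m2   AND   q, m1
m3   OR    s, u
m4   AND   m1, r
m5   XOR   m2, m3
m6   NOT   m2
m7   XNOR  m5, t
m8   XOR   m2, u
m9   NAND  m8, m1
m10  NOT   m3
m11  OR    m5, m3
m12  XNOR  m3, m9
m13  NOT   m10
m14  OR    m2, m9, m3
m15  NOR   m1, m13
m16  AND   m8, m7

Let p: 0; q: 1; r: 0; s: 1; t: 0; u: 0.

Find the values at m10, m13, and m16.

m10 = 0; m13 = 1; m16 = 1

m1 = p XNOR u = 0 XNOR 0 = 1
m2 = q AND m1 = 1 AND 1 = 1
m3 = s OR u = 1 OR 0 = 1
m5 = m2 XOR m3 = 1 XOR 1 = 0
m7 = m5 XNOR t = 0 XNOR 0 = 1
m8 = m2 XOR u = 1 XOR 0 = 1
m10 = NOT m3 = NOT 1 = 0
m13 = NOT m10 = NOT 0 = 1
m16 = m8 AND m7 = 1 AND 1 = 1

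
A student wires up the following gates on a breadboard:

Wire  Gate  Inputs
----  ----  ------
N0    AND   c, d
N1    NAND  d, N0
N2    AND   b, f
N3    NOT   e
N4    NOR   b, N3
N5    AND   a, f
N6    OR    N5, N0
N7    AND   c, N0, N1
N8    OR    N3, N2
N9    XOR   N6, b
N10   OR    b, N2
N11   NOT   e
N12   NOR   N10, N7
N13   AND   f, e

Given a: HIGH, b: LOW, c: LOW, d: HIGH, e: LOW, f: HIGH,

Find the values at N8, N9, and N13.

N8 = HIGH, N9 = HIGH, N13 = LOW

N0 = c AND d = LOW AND HIGH = LOW
N2 = b AND f = LOW AND HIGH = LOW
N3 = NOT e = NOT LOW = HIGH
N5 = a AND f = HIGH AND HIGH = HIGH
N6 = N5 OR N0 = HIGH OR LOW = HIGH
N8 = N3 OR N2 = HIGH OR LOW = HIGH
N9 = N6 XOR b = HIGH XOR LOW = HIGH
N13 = f AND e = HIGH AND LOW = LOW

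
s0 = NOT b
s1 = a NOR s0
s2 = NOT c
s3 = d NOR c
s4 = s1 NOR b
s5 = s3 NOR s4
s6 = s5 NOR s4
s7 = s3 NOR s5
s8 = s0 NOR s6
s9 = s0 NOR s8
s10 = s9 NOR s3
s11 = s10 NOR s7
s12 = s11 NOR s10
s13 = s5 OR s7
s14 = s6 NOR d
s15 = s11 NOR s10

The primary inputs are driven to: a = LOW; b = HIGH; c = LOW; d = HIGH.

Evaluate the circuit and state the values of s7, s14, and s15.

s0 = NOT b = NOT HIGH = LOW
s1 = a NOR s0 = LOW NOR LOW = HIGH
s3 = d NOR c = HIGH NOR LOW = LOW
s4 = s1 NOR b = HIGH NOR HIGH = LOW
s5 = s3 NOR s4 = LOW NOR LOW = HIGH
s6 = s5 NOR s4 = HIGH NOR LOW = LOW
s7 = s3 NOR s5 = LOW NOR HIGH = LOW
s8 = s0 NOR s6 = LOW NOR LOW = HIGH
s9 = s0 NOR s8 = LOW NOR HIGH = LOW
s10 = s9 NOR s3 = LOW NOR LOW = HIGH
s11 = s10 NOR s7 = HIGH NOR LOW = LOW
s14 = s6 NOR d = LOW NOR HIGH = LOW
s15 = s11 NOR s10 = LOW NOR HIGH = LOW

s7 = LOW, s14 = LOW, s15 = LOW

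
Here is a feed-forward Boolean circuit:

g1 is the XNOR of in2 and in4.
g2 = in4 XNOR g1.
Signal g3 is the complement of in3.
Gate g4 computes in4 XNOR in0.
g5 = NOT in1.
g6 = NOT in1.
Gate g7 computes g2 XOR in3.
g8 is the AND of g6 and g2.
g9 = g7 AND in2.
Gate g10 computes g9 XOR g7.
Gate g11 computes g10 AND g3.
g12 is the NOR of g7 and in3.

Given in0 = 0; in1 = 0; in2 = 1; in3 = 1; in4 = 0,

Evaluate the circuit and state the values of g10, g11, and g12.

g10 = 0  g11 = 0  g12 = 0

g1 = in2 XNOR in4 = 1 XNOR 0 = 0
g2 = in4 XNOR g1 = 0 XNOR 0 = 1
g3 = NOT in3 = NOT 1 = 0
g7 = g2 XOR in3 = 1 XOR 1 = 0
g9 = g7 AND in2 = 0 AND 1 = 0
g10 = g9 XOR g7 = 0 XOR 0 = 0
g11 = g10 AND g3 = 0 AND 0 = 0
g12 = g7 NOR in3 = 0 NOR 1 = 0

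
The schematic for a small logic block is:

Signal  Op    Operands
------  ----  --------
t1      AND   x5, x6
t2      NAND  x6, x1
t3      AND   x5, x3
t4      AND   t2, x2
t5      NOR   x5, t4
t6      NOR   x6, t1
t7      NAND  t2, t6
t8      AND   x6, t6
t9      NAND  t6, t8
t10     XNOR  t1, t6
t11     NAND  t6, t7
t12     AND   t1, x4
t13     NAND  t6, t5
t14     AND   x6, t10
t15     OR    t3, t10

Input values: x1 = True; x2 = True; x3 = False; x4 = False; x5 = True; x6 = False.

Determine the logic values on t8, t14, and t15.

t8 = False, t14 = False, t15 = False

t1 = x5 AND x6 = True AND False = False
t3 = x5 AND x3 = True AND False = False
t6 = x6 NOR t1 = False NOR False = True
t8 = x6 AND t6 = False AND True = False
t10 = t1 XNOR t6 = False XNOR True = False
t14 = x6 AND t10 = False AND False = False
t15 = t3 OR t10 = False OR False = False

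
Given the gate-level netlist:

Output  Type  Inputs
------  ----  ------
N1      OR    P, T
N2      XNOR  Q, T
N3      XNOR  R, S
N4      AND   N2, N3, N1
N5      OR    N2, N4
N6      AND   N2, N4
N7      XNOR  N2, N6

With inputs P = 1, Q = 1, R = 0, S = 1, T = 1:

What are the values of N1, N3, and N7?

N1 = 1, N3 = 0, N7 = 0

N1 = P OR T = 1 OR 1 = 1
N2 = Q XNOR T = 1 XNOR 1 = 1
N3 = R XNOR S = 0 XNOR 1 = 0
N4 = N2 AND N3 AND N1 = 1 AND 0 AND 1 = 0
N6 = N2 AND N4 = 1 AND 0 = 0
N7 = N2 XNOR N6 = 1 XNOR 0 = 0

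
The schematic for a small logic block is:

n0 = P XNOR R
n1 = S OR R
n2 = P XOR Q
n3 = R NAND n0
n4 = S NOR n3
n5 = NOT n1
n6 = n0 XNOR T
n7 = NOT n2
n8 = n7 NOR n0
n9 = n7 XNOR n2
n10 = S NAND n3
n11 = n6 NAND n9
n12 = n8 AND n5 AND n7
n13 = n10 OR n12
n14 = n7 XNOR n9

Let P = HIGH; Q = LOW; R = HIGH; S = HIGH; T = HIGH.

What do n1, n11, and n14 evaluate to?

n1 = HIGH, n11 = HIGH, n14 = HIGH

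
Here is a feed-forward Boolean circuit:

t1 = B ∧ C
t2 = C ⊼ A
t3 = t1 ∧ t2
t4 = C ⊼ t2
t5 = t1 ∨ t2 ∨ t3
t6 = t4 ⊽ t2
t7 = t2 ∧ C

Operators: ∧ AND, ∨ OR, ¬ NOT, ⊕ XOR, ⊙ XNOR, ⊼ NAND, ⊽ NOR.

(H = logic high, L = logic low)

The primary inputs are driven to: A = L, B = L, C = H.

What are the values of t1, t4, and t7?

t1 = L, t4 = L, t7 = H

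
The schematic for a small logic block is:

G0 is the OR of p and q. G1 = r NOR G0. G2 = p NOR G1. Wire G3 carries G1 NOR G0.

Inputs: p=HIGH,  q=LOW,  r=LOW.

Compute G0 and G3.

G0 = HIGH; G3 = LOW

G0 = p OR q = HIGH OR LOW = HIGH
G1 = r NOR G0 = LOW NOR HIGH = LOW
G3 = G1 NOR G0 = LOW NOR HIGH = LOW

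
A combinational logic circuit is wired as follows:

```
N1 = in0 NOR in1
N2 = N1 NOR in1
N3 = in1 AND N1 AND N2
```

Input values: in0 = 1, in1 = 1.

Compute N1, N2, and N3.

N1 = 0  N2 = 0  N3 = 0

N1 = in0 NOR in1 = 1 NOR 1 = 0
N2 = N1 NOR in1 = 0 NOR 1 = 0
N3 = in1 AND N1 AND N2 = 1 AND 0 AND 0 = 0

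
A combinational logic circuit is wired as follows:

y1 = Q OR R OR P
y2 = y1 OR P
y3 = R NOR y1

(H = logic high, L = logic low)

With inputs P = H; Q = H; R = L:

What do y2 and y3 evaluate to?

y2 = H, y3 = L

y1 = Q OR R OR P = H OR L OR H = H
y2 = y1 OR P = H OR H = H
y3 = R NOR y1 = L NOR H = L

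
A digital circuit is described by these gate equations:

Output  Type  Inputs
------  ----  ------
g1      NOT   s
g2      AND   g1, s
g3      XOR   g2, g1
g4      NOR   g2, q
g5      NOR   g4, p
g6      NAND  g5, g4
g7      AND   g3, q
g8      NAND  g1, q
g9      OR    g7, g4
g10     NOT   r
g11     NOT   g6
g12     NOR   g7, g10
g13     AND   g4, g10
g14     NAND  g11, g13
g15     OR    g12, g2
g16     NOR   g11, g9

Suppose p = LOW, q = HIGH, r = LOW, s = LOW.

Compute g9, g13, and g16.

g1 = NOT s = NOT LOW = HIGH
g2 = g1 AND s = HIGH AND LOW = LOW
g3 = g2 XOR g1 = LOW XOR HIGH = HIGH
g4 = g2 NOR q = LOW NOR HIGH = LOW
g5 = g4 NOR p = LOW NOR LOW = HIGH
g6 = g5 NAND g4 = HIGH NAND LOW = HIGH
g7 = g3 AND q = HIGH AND HIGH = HIGH
g9 = g7 OR g4 = HIGH OR LOW = HIGH
g10 = NOT r = NOT LOW = HIGH
g11 = NOT g6 = NOT HIGH = LOW
g13 = g4 AND g10 = LOW AND HIGH = LOW
g16 = g11 NOR g9 = LOW NOR HIGH = LOW

g9 = HIGH, g13 = LOW, g16 = LOW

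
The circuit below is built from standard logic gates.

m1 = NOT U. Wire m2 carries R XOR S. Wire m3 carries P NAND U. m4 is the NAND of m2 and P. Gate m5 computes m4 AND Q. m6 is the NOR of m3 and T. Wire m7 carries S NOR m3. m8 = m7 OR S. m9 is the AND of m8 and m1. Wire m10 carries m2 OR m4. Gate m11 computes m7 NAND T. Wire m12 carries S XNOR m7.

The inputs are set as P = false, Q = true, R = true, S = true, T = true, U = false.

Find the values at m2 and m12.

m2 = false, m12 = false

m2 = R XOR S = true XOR true = false
m3 = P NAND U = false NAND false = true
m7 = S NOR m3 = true NOR true = false
m12 = S XNOR m7 = true XNOR false = false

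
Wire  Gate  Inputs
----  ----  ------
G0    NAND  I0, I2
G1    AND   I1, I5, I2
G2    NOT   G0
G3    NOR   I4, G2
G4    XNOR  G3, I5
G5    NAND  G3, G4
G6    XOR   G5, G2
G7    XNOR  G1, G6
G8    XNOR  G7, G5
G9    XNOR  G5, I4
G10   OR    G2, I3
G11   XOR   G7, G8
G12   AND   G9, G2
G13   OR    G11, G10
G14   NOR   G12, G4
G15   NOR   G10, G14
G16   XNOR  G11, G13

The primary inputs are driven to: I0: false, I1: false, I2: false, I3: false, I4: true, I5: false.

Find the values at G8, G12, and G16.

G8 = false  G12 = false  G16 = true

G0 = I0 NAND I2 = false NAND false = true
G1 = I1 AND I5 AND I2 = false AND false AND false = false
G2 = NOT G0 = NOT true = false
G3 = I4 NOR G2 = true NOR false = false
G4 = G3 XNOR I5 = false XNOR false = true
G5 = G3 NAND G4 = false NAND true = true
G6 = G5 XOR G2 = true XOR false = true
G7 = G1 XNOR G6 = false XNOR true = false
G8 = G7 XNOR G5 = false XNOR true = false
G9 = G5 XNOR I4 = true XNOR true = true
G10 = G2 OR I3 = false OR false = false
G11 = G7 XOR G8 = false XOR false = false
G12 = G9 AND G2 = true AND false = false
G13 = G11 OR G10 = false OR false = false
G16 = G11 XNOR G13 = false XNOR false = true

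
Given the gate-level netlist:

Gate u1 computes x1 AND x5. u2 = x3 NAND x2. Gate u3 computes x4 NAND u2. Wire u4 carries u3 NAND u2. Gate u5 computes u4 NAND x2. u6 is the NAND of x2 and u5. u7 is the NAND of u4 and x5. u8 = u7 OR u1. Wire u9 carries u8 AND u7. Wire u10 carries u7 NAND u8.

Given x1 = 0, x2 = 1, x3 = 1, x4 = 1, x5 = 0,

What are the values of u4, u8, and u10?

u1 = x1 AND x5 = 0 AND 0 = 0
u2 = x3 NAND x2 = 1 NAND 1 = 0
u3 = x4 NAND u2 = 1 NAND 0 = 1
u4 = u3 NAND u2 = 1 NAND 0 = 1
u7 = u4 NAND x5 = 1 NAND 0 = 1
u8 = u7 OR u1 = 1 OR 0 = 1
u10 = u7 NAND u8 = 1 NAND 1 = 0

u4 = 1, u8 = 1, u10 = 0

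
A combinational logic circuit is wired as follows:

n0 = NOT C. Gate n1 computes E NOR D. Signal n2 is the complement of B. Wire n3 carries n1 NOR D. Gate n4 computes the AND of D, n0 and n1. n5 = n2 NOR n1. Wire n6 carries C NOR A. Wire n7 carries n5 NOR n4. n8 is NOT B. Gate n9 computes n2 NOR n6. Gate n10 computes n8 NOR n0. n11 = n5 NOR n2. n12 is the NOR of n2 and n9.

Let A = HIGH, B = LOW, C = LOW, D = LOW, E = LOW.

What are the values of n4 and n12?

n4 = LOW; n12 = LOW

n0 = NOT C = NOT LOW = HIGH
n1 = E NOR D = LOW NOR LOW = HIGH
n2 = NOT B = NOT LOW = HIGH
n4 = D AND n0 AND n1 = LOW AND HIGH AND HIGH = LOW
n6 = C NOR A = LOW NOR HIGH = LOW
n9 = n2 NOR n6 = HIGH NOR LOW = LOW
n12 = n2 NOR n9 = HIGH NOR LOW = LOW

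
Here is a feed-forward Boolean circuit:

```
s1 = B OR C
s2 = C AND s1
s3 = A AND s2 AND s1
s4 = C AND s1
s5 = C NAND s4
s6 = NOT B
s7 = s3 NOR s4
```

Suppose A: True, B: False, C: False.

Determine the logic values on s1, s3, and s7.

s1 = False; s3 = False; s7 = True

s1 = B OR C = False OR False = False
s2 = C AND s1 = False AND False = False
s3 = A AND s2 AND s1 = True AND False AND False = False
s4 = C AND s1 = False AND False = False
s7 = s3 NOR s4 = False NOR False = True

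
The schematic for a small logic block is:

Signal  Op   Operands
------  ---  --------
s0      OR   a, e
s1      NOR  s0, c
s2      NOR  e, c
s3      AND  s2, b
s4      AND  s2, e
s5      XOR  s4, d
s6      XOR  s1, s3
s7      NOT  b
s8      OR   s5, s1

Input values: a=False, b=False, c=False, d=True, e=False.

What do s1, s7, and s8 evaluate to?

s1 = True, s7 = True, s8 = True

s0 = a OR e = False OR False = False
s1 = s0 NOR c = False NOR False = True
s2 = e NOR c = False NOR False = True
s4 = s2 AND e = True AND False = False
s5 = s4 XOR d = False XOR True = True
s7 = NOT b = NOT False = True
s8 = s5 OR s1 = True OR True = True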